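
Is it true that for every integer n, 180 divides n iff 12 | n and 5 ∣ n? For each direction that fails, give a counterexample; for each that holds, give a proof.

Not equivalent: only (⇒) holds.

(⟹) If 180 ∣ n, write n = 180q. Since 180 = 15·12, n = 12·(15q), so 12 ∣ n; and since 180 = 36·5, n = 5·(36q), so 5 ∣ n.

(⟸) This fails: take n = 60. Both 12 ∣ 60 and 5 ∣ 60, yet 60 is not a multiple of 180 (since 60 = 0·180 + 60), so 180 ∤ 60.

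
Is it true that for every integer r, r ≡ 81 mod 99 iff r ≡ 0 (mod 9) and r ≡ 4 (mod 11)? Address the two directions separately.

(⟹) Suppose r ≡ 81 (mod 99); write r = 99j + 81. Since 9 ∣ 99, reducing mod 9 gives r ≡ 81 ≡ 0 (mod 9); since 11 ∣ 99, reducing mod 11 gives r ≡ 81 ≡ 4 (mod 11).

(⟸) Conversely, if r ≡ 0 (mod 9) and r ≡ 4 (mod 11), then by the Chinese remainder theorem r ≡ 81 (mod 99). This is exactly r ≡ 81 (mod 99).

Both directions hold.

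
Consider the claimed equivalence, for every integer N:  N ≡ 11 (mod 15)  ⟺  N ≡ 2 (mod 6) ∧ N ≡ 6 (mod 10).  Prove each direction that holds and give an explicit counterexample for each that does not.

(⟹) This fails: N = 11 gives 11 ≡ 11 (mod 15) but 11 ≡ 5 (mod 6), so the conjunction on the right does not hold.

(⟸) Conversely, if N ≡ 2 (mod 6) and N ≡ 6 (mod 10), then by the Chinese remainder theorem N ≡ 26 (mod 30). Since 26 ≡ 11 (mod 15) and 15 ∣ 30, we get N ≡ 11 (mod 15).

Only the reverse direction holds.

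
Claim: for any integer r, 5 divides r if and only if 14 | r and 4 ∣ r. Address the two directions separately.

[⇒] This fails: take r = 5. Certainly 5 ∣ 5, but 14 ∤ 5.

[⇐] This fails: take r = 28. Both 14 ∣ 28 and 4 ∣ 28, yet 28 is not a multiple of 5 (since 28 = 5·5 + 3), so 5 ∤ 28.

(⇒) fails and (⇐) fails.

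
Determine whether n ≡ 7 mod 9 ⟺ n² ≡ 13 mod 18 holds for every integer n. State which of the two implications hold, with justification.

[⇒] This fails: take n = 16. Then 16 ≡ 7 (mod 9), but 16² = 256 ≡ 4 (mod 18), not 13.

[⇐] This fails: take n = 11. Then 11² = 121 ≡ 13 (mod 18), yet 11 ≡ 2 (mod 9), not 7.

Neither direction holds.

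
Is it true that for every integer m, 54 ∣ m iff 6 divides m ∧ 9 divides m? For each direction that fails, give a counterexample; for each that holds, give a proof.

(⇒) If 54 ∣ m, write m = 54q. Since 54 = 9·6, m = 6·(9q), so 6 ∣ m; and since 54 = 6·9, m = 9·(6q), so 9 ∣ m.

(⇐) This fails: take m = 18. Both 6 ∣ 18 and 9 ∣ 18, yet 18 is not a multiple of 54 (since 18 = 0·54 + 18), so 54 ∤ 18.

The forward direction holds; the converse fails.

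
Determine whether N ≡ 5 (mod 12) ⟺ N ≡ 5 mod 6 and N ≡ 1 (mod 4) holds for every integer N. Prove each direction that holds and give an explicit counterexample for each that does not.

Forward direction. Suppose N ≡ 5 (mod 12); write N = 12j + 5. Since 6 ∣ 12, reducing mod 6 gives N ≡ 5 (mod 6); since 4 ∣ 12, reducing mod 4 gives N ≡ 5 ≡ 1 (mod 4).

Converse. If N ≡ 5 (mod 6) and N ≡ 1 (mod 4), then by the Chinese remainder theorem N ≡ 5 (mod 12). This is exactly N ≡ 5 (mod 12).

Equivalent; both directions hold.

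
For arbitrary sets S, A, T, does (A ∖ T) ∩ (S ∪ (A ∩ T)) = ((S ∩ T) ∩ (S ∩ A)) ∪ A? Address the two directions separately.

Forward inclusion. Let x ∈ (A ∖ T) ∩ (S ∪ (A ∩ T)). Then x ∈ S ∩ A and x ∉ T, from which x ∈ ((S ∩ T) ∩ (S ∩ A)) ∪ A.

Reverse inclusion. This inclusion fails. Take S = ∅, A = {1}, T = ∅; then 1 ∈ ((S ∩ T) ∩ (S ∩ A)) ∪ A but 1 ∉ (A ∖ T) ∩ (S ∪ (A ∩ T)).

Only the forward inclusion holds.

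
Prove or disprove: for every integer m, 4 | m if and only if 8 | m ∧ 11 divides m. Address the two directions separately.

Forward direction. This fails: take m = 4. Certainly 4 ∣ 4, but 8 ∤ 4.

Converse. Suppose 8 ∣ m and 11 ∣ m. Any common multiple of 8 and 11 is a multiple of their lcm; here gcd(8, 11) = 1, so lcm(8, 11) = 8·11 = 88, so 88 ∣ m. Since 4 ∣ 88, it follows that 4 ∣ m.

The forward direction fails; the converse holds.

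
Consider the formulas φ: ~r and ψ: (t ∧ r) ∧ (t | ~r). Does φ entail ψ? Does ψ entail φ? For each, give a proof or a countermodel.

(→) This fails. Under r = F, t = F, the left side is true but the right side is false.

(←) This fails. Under r = T, t = T, the left side is false but the right side is true.

(⇒) fails and (⇐) fails.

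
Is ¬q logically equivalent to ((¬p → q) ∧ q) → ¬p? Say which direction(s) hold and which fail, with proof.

Not equivalent: only (⇒) holds.

(⇒) Assume the antecedent. If q is true, the antecedent cannot hold. If q is false, ((¬p → q) ∧ q) → ¬p reduces to true regardless of the other variables. Either way ((¬p → q) ∧ q) → ¬p holds.

(⇐) This fails. Under q = T, p = F, the left side is false but the right side is true.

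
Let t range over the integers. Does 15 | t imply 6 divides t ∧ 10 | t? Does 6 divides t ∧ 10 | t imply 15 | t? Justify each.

(⟹) This fails: take t = 15. Certainly 15 ∣ 15, but 6 ∤ 15.

(⟸) Suppose 6 ∣ t and 10 ∣ t. Any common multiple of 6 and 10 is a multiple of their lcm; here lcm(6, 10) = 6·10/gcd(6, 10) = 60/2 = 30, so 30 ∣ t. Since 15 ∣ 30, it follows that 15 ∣ t.

Only the converse holds.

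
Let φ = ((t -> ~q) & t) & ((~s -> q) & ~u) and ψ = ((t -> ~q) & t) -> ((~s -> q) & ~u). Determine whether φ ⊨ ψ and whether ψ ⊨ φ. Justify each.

(→) Assume the antecedent. If q is true, the antecedent cannot hold. If q is false, the antecedent forces (q = F, u = F, s = T, t = T), and the consequent holds there. Either way the consequent holds.

(←) This fails. Under q = F, u = F, s = F, t = F, the left side is false but the right side is true.

Only the forward implication holds.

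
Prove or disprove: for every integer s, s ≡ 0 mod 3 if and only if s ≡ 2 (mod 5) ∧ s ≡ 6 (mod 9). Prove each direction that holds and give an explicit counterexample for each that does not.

(⇒) fails; (⇐) holds.

(⟹) This fails: s = 0 gives 0 ≡ 0 (mod 3) but 0 ≡ 0 (mod 5), so the conjunction on the right does not hold.

(⟸) Conversely, if s ≡ 2 (mod 5) and s ≡ 6 (mod 9), then by the Chinese remainder theorem s ≡ 42 (mod 45). Since 42 ≡ 0 (mod 3) and 3 ∣ 45, we get s ≡ 0 (mod 3).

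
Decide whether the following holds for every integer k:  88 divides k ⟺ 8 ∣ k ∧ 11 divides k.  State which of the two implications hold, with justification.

Both implications hold.

(⇐) Suppose 8 ∣ k and 11 ∣ k. Any common multiple of 8 and 11 is a multiple of their lcm; here gcd(8, 11) = 1, so lcm(8, 11) = 8·11 = 88, so 88 ∣ k.

(⇒) If 88 ∣ k, write k = 88q. Since 88 = 11·8, k = 8·(11q), so 8 ∣ k; and since 88 = 8·11, k = 11·(8q), so 11 ∣ k.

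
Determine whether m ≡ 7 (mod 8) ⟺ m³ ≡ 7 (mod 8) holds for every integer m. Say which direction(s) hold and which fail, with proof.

(⇐) Suppose m³ ≡ 7 (mod 8). The only residue r in {0, …, 7} with r³ ≡ 7 (mod 8) is r = 7, so m ≡ 7 (mod 8).

(⇒) Suppose m ≡ 7 (mod 8). Write m = 8j + 7. Then (8j + 7)³ = 512j³ + 1344j² + 1176j + 343 = 8(64j³ + 168j² + 147j + 42) + 7, so m³ ≡ 7 (mod 8).

Both directions hold.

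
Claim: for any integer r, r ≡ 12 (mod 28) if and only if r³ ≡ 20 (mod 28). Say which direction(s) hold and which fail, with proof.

Only the forward implication holds.

Forward direction. Suppose r ≡ 12 (mod 28). Write r = 28j + 12. Then (28j + 12)³ = 21952j³ + 28224j² + 12096j + 1728 = 28(784j³ + 1008j² + 432j + 61) + 20, so r³ ≡ 20 (mod 28).

Converse. This fails: take r = 6. Then 6³ = 216 ≡ 20 (mod 28), yet 6 ≡ 6 (mod 28), not 12.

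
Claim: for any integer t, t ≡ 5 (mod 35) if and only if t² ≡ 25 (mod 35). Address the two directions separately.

Not equivalent: only (⇒) holds.

(⟹) Suppose t ≡ 5 (mod 35). Write t = 35j + 5. Then (35j + 5)² = 1225j² + 350j + 25 = 35(35j² + 10j) + 25, so t² ≡ 25 (mod 35).

(⟸) This fails: take t = 30. Then 30² = 900 ≡ 25 (mod 35), yet 30 ≡ 30 (mod 35), not 5.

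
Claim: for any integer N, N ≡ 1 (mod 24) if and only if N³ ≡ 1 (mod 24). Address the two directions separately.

Both directions hold; the statement is true.

(⟹) Suppose N ≡ 1 (mod 24). Write N = 24j + 1. Then (24j + 1)³ = 13824j³ + 1728j² + 72j + 1 = 24(576j³ + 72j² + 3j) + 1, so N³ ≡ 1 (mod 24).

(⟸) Conversely, suppose N³ ≡ 1 (mod 24). The only residue r in {0, …, 23} with r³ ≡ 1 (mod 24) is r = 1, so N ≡ 1 (mod 24).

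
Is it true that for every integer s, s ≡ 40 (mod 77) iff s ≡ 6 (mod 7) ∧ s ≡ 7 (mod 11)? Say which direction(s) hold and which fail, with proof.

(⟹) This fails: s = 40 gives 40 ≡ 40 (mod 77) but 40 ≡ 5 (mod 7), so the conjunction on the right does not hold.

(⟸) This fails: s = 62 satisfies both congruences on the right (62 ≡ 6 mod 7 and 62 ≡ 7 mod 11) yet 62 ≡ 62 (mod 77), not 40.

Neither direction holds.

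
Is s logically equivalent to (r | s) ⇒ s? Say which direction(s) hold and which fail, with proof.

(⇐) This fails. Under s = F, r = F, the left side is false but the right side is true.

(⇒) Assume the antecedent. If s is true, (r | s) ⇒ s reduces to true regardless of the other variables. If s is false, the antecedent cannot hold. Either way (r | s) ⇒ s holds.

Only the forward direction holds.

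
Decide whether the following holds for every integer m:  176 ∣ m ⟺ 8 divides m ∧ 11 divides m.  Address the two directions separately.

(⟸) This fails: take m = 88. Both 8 ∣ 88 and 11 ∣ 88, yet 88 is not a multiple of 176 (since 88 = 0·176 + 88), so 176 ∤ 88.

(⟹) If 176 ∣ m, write m = 176q. Since 176 = 22·8, m = 8·(22q), so 8 ∣ m; and since 176 = 16·11, m = 11·(16q), so 11 ∣ m.

(⇒) holds; (⇐) fails.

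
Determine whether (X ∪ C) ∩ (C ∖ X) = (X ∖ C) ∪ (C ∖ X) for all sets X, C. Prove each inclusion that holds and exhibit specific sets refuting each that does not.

(⟹) Let x ∈ (X ∪ C) ∩ (C ∖ X). Then x ∈ C and x ∉ X, from which x ∈ (X ∖ C) ∪ (C ∖ X).

(⟸) This inclusion fails. Take X = {1}, C = ∅; then 1 ∈ (X ∖ C) ∪ (C ∖ X) but 1 ∉ (X ∪ C) ∩ (C ∖ X).

(⊆) holds; (⊇) fails.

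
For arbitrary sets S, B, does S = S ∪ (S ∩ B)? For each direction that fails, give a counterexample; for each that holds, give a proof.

Both inclusions hold.

(⊆) Let x ∈ S. Then either x ∈ S and x ∉ B; or x ∈ S ∩ B. In each case x ∈ S ∪ (S ∩ B), so S ⊆ S ∪ (S ∩ B).

(⊇) Let x ∈ S ∪ (S ∩ B). Then either x ∈ S and x ∉ B; or x ∈ S ∩ B. In each case x ∈ S, so S ∪ (S ∩ B) ⊆ S.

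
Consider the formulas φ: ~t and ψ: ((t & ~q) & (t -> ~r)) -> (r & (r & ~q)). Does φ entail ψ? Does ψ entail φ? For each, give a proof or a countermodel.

[⇒] Assume the antecedent. If t is true, the antecedent cannot hold. If t is false, the consequent reduces to true regardless of the other variables. Either way the consequent holds.

[⇐] This fails. Under t = T, q = T, r = F, the left side is false but the right side is true.

Only the forward direction holds.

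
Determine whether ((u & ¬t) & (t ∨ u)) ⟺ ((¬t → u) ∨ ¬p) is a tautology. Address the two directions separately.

(⟸) This fails. Under p = F, u = F, t = F, the left side is false but the right side is true.

(⟹) Assume the antecedent. If p is true, the antecedent forces (p = T, u = T, t = F), and (¬t → u) ∨ ¬p holds there. If p is false, (¬t → u) ∨ ¬p reduces to true regardless of the other variables. Either way (¬t → u) ∨ ¬p holds.

(⇒) holds; (⇐) fails.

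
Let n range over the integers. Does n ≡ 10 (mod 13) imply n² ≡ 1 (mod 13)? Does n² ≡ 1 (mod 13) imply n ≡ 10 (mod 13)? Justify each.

(→) This fails: take n = 10. Then 10 ≡ 10 (mod 13), but 10² = 100 ≡ 9 (mod 13), not 1.

(←) This fails: take n = 1. Then 1² = 1 ≡ 1 (mod 13), yet 1 ≡ 1 (mod 13), not 10.

Neither direction holds.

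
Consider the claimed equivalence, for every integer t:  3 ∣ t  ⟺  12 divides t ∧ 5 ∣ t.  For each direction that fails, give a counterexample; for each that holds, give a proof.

[⇒] This fails: take t = 3. Certainly 3 ∣ 3, but 12 ∤ 3.

[⇐] Suppose 12 ∣ t and 5 ∣ t. Any common multiple of 12 and 5 is a multiple of their lcm; here gcd(12, 5) = 1, so lcm(12, 5) = 12·5 = 60, so 60 ∣ t. Since 3 ∣ 60, it follows that 3 ∣ t.

Not equivalent: only (⇐) holds.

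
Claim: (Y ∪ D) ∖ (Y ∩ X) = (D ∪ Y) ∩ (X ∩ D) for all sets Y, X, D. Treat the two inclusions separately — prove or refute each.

Neither inclusion holds.

(⊆) This inclusion fails. Take Y = {1}, X = ∅, D = ∅; then 1 ∈ (Y ∪ D) ∖ (Y ∩ X) but 1 ∉ (D ∪ Y) ∩ (X ∩ D).

(⊇) This inclusion fails. Take Y = {1}, X = {1}, D = {1}; then 1 ∈ (D ∪ Y) ∩ (X ∩ D) but 1 ∉ (Y ∪ D) ∖ (Y ∩ X).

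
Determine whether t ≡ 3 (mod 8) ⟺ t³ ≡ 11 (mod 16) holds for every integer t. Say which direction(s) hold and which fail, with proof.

(→) This fails: take t = 11. Then 11 ≡ 3 (mod 8), but 11³ = 1331 ≡ 3 (mod 16), not 11.

(←) Conversely, the residues r modulo 16 with r³ ≡ 11 (mod 16) are exactly {3}, and each is ≡ 3 (mod 8).

(⇒) fails; (⇐) holds.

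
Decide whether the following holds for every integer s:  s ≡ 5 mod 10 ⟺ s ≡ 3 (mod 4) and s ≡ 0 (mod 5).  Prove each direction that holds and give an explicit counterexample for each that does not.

(⇒) fails; (⇐) holds.

(←) If s ≡ 3 (mod 4) and s ≡ 0 (mod 5), then by the Chinese remainder theorem s ≡ 15 (mod 20). Since 15 ≡ 5 (mod 10) and 10 ∣ 20, we get s ≡ 5 (mod 10).

(→) This fails: s = 5 gives 5 ≡ 5 (mod 10) but 5 ≡ 1 (mod 4), so the conjunction on the right does not hold.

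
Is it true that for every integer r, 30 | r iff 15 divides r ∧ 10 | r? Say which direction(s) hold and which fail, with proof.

Forward direction. If 30 ∣ r, write r = 30q. Since 30 = 2·15, r = 15·(2q), so 15 ∣ r; and since 30 = 3·10, r = 10·(3q), so 10 ∣ r.

Converse. Suppose 15 ∣ r and 10 ∣ r. Any common multiple of 15 and 10 is a multiple of their lcm; here lcm(15, 10) = 15·10/gcd(15, 10) = 150/5 = 30, so 30 ∣ r.

Equivalent; both directions hold.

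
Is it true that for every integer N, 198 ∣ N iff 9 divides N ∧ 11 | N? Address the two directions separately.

Only the forward implication holds.

[⇒] If 198 ∣ N, write N = 198q. Since 198 = 22·9, N = 9·(22q), so 9 ∣ N; and since 198 = 18·11, N = 11·(18q), so 11 ∣ N.

[⇐] This fails: take N = 99. Both 9 ∣ 99 and 11 ∣ 99, yet 99 is not a multiple of 198 (since 99 = 0·198 + 99), so 198 ∤ 99.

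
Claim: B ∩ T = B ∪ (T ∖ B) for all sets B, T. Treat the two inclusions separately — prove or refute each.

(⊆) Let x ∈ B ∩ T. Then x ∈ B ∩ T, from which x ∈ B ∪ (T ∖ B).

(⊇) This inclusion fails. Take B = {1}, T = ∅; then 1 ∈ B ∪ (T ∖ B) but 1 ∉ B ∩ T.

(⊆) holds; (⊇) fails.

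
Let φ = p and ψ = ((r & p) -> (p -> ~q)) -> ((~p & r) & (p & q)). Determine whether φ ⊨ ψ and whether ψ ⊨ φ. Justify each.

(⇒) fails; (⇐) holds.

[⇒] This fails. Under q = F, p = T, r = F, the left side is true but the right side is false.

[⇐] Assume the antecedent. If q is true, the antecedent forces (q = T, p = T, r = T), and p holds there. If q is false, the antecedent cannot hold. Either way p holds.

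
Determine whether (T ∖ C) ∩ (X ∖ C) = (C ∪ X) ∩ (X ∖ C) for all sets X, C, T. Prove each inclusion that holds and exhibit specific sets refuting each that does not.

(⟸) This inclusion fails. Take X = {1}, C = ∅, T = ∅; then 1 ∈ (C ∪ X) ∩ (X ∖ C) but 1 ∉ (T ∖ C) ∩ (X ∖ C).

(⟹) Let x ∈ (T ∖ C) ∩ (X ∖ C). Then x ∈ X ∩ T and x ∉ C, from which x ∈ (C ∪ X) ∩ (X ∖ C).

(⊆) holds; (⊇) fails.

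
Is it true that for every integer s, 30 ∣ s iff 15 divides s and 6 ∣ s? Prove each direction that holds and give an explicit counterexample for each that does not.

(⟸) Suppose 15 ∣ s and 6 ∣ s. Any common multiple of 15 and 6 is a multiple of their lcm; here lcm(15, 6) = 15·6/gcd(15, 6) = 90/3 = 30, so 30 ∣ s.

(⟹) If 30 ∣ s, write s = 30q. Since 30 = 2·15, s = 15·(2q), so 15 ∣ s; and since 30 = 5·6, s = 6·(5q), so 6 ∣ s.

Equivalent; both directions hold.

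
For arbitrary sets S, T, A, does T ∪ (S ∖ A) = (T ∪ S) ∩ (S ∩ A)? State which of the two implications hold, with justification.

Forward inclusion. This inclusion fails. Take S = {1}, T = ∅, A = ∅; then 1 ∈ T ∪ (S ∖ A) but 1 ∉ (T ∪ S) ∩ (S ∩ A).

Reverse inclusion. This inclusion fails. Take S = {1}, T = ∅, A = {1}; then 1 ∈ (T ∪ S) ∩ (S ∩ A) but 1 ∉ T ∪ (S ∖ A).

Both inclusions fail.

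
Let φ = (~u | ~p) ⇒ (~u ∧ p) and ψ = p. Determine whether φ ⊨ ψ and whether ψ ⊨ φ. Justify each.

Both directions hold; the statement is true.

(←) Assume the antecedent. If p is true, (~u | ~p) ⇒ (~u ∧ p) reduces to true regardless of the other variables. If p is false, the antecedent cannot hold. Either way (~u | ~p) ⇒ (~u ∧ p) holds.

(→) Assume the antecedent. If p is true, p reduces to true regardless of the other variables. If p is false, the antecedent cannot hold. Either way p holds.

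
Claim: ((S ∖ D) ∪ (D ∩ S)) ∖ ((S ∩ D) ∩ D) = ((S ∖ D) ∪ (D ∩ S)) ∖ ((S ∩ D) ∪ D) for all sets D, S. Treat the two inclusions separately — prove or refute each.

Both inclusions hold; the sets are equal.

(⊇) Let x ∈ ((S ∖ D) ∪ (D ∩ S)) ∖ ((S ∩ D) ∪ D). Then x ∈ S and x ∉ D, from which x ∈ ((S ∖ D) ∪ (D ∩ S)) ∖ ((S ∩ D) ∩ D).

(⊆) Let x ∈ ((S ∖ D) ∪ (D ∩ S)) ∖ ((S ∩ D) ∩ D). Then x ∈ S and x ∉ D, from which x ∈ ((S ∖ D) ∪ (D ∩ S)) ∖ ((S ∩ D) ∪ D).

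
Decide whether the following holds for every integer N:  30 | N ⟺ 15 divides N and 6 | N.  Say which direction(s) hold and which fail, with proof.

(⟹) If 30 ∣ N, write N = 30q. Since 30 = 2·15, N = 15·(2q), so 15 ∣ N; and since 30 = 5·6, N = 6·(5q), so 6 ∣ N.

(⟸) Suppose 15 ∣ N and 6 ∣ N. Any common multiple of 15 and 6 is a multiple of their lcm; here lcm(15, 6) = 15·6/gcd(15, 6) = 90/3 = 30, so 30 ∣ N.

Equivalent; both directions hold.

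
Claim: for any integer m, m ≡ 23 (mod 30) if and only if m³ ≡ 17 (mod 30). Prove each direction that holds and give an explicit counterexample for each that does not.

(→) Suppose m ≡ 23 (mod 30). Write m = 30j + 23. Then (30j + 23)³ = 27000j³ + 62100j² + 47610j + 12167 = 30(900j³ + 2070j² + 1587j + 405) + 17, so m³ ≡ 17 (mod 30).

(←) Conversely, suppose m³ ≡ 17 (mod 30). The only residue r in {0, …, 29} with r³ ≡ 17 (mod 30) is r = 23, so m ≡ 23 (mod 30).

The biconditional holds.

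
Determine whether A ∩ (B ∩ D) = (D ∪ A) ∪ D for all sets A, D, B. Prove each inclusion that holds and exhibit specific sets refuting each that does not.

Only the forward inclusion holds.

Forward inclusion. Let x ∈ A ∩ (B ∩ D). Then x ∈ A ∩ D ∩ B, from which x ∈ (D ∪ A) ∪ D.

Reverse inclusion. This inclusion fails. Take A = {1}, D = ∅, B = ∅; then 1 ∈ (D ∪ A) ∪ D but 1 ∉ A ∩ (B ∩ D).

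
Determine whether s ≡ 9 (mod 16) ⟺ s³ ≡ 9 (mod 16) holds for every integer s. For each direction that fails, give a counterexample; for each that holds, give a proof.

Equivalent; both directions hold.

(→) Suppose s ≡ 9 (mod 16). Write s = 16j + 9. Then (16j + 9)³ = 4096j³ + 6912j² + 3888j + 729 = 16(256j³ + 432j² + 243j + 45) + 9, so s³ ≡ 9 (mod 16).

(←) Conversely, suppose s³ ≡ 9 (mod 16). The only residue r in {0, …, 15} with r³ ≡ 9 (mod 16) is r = 9, so s ≡ 9 (mod 16).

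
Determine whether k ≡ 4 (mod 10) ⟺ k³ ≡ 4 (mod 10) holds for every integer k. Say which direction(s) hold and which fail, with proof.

(→) Suppose k ≡ 4 (mod 10). Write k = 10j + 4. Then (10j + 4)³ = 1000j³ + 1200j² + 480j + 64 = 10(100j³ + 120j² + 48j + 6) + 4, so k³ ≡ 4 (mod 10).

(←) For the converse, argue contrapositively. If k ≢ 4 (mod 10), then k is congruent to one of 0, 1, 2, 3, 5, 6, 7, 8, 9 modulo 10, and these give k³ ≡ 0, 1, 8, 7, 5, 6, 3, 2, 9 respectively — never 4.

Both directions hold; the statement is true.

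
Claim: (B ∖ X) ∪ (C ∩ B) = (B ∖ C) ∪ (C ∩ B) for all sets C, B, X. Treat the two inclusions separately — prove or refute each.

(⊆) holds; (⊇) fails.

Forward inclusion. Let x ∈ (B ∖ X) ∪ (C ∩ B). Then either x ∈ B and x ∉ C, X; or x ∈ C ∩ B and x ∉ X; or x ∈ C ∩ B ∩ X. In each case x ∈ (B ∖ C) ∪ (C ∩ B), so (B ∖ X) ∪ (C ∩ B) ⊆ (B ∖ C) ∪ (C ∩ B).

Reverse inclusion. This inclusion fails. Take C = ∅, B = {1}, X = {1}; then 1 ∈ (B ∖ C) ∪ (C ∩ B) but 1 ∉ (B ∖ X) ∪ (C ∩ B).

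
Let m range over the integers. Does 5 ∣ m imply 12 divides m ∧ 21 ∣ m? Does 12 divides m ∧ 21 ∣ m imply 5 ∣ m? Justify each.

Neither direction holds.

(→) This fails: take m = 5. Certainly 5 ∣ 5, but 12 ∤ 5.

(←) This fails: take m = 84. Both 12 ∣ 84 and 21 ∣ 84, yet 84 is not a multiple of 5 (since 84 = 16·5 + 4), so 5 ∤ 84.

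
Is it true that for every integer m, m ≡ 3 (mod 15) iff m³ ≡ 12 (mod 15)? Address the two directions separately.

[⇒] Suppose m ≡ 3 (mod 15). Write m = 15j + 3. Then (15j + 3)³ = 3375j³ + 2025j² + 405j + 27 = 15(225j³ + 135j² + 27j + 1) + 12, so m³ ≡ 12 (mod 15).

[⇐] Conversely, suppose m³ ≡ 12 (mod 15). The only residue r in {0, …, 14} with r³ ≡ 12 (mod 15) is r = 3, so m ≡ 3 (mod 15).

Equivalent; both directions hold.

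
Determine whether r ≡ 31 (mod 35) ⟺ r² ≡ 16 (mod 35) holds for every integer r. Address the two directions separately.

Not equivalent: only (⇒) holds.

(←) This fails: take r = 4. Then 4² = 16 ≡ 16 (mod 35), yet 4 ≡ 4 (mod 35), not 31.

(→) Suppose r ≡ 31 (mod 35). Write r = 35j + 31. Then (35j + 31)² = 1225j² + 2170j + 961 = 35(35j² + 62j + 27) + 16, so r² ≡ 16 (mod 35).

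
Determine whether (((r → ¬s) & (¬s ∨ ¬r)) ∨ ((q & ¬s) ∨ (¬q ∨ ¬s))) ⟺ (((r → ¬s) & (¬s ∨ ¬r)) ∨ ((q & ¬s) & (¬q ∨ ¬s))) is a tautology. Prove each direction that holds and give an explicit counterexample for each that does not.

(⇒) fails; (⇐) holds.

(⟸) Assume the antecedent. If r is true, the antecedent forces (r = T, s = F, q = F) or (r = T, s = F, q = T), and the consequent holds there. If r is false, the consequent reduces to true regardless of the other variables. Either way the consequent holds.

(⟹) This fails. Under r = T, s = T, q = F, the left side is true but the right side is false.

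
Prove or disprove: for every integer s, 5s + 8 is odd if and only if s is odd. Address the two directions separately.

Both directions hold.

[⇒] Suppose 5s + 8 is odd. Since 5 is odd, 5s and s have the same parity, so 5s + 8 ≡ s + 8 (mod 2). As 8 is even, 5s + 8 is odd exactly when s is odd. Thus s is odd.

[⇐] Conversely, suppose s is odd; write s = 2j + 1. Then 5s + 8 = 5·(2j + 1) + 8 = 2·5j + 13, which is odd.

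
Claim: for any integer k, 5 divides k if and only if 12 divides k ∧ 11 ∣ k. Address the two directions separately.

Forward direction. This fails: take k = 5. Certainly 5 ∣ 5, but 12 ∤ 5.

Converse. This fails: take k = 132. Both 12 ∣ 132 and 11 ∣ 132, yet 132 is not a multiple of 5 (since 132 = 26·5 + 2), so 5 ∤ 132.

Neither direction holds.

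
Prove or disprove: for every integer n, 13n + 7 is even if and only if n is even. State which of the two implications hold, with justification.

[⇒] This fails: n = 5 gives 13n + 7 = 72, which is even, but 5 is odd, not even.

[⇐] This also fails: n = 4 is even, but 13n + 7 = 59 is odd, not even.

(⇒) fails and (⇐) fails.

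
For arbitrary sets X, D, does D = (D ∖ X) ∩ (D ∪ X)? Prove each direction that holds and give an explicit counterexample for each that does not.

The sets are not equal: only the reverse inclusion holds.

(⊆) This inclusion fails. Take X = {1}, D = {1}; then 1 ∈ D but 1 ∉ (D ∖ X) ∩ (D ∪ X).

(⊇) Let x ∈ (D ∖ X) ∩ (D ∪ X). Then x ∈ D and x ∉ X, from which x ∈ D.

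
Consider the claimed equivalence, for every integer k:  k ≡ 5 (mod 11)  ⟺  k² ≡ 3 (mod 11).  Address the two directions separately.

(→) Suppose k ≡ 5 (mod 11). Write k = 11j + 5. Then (11j + 5)² = 121j² + 110j + 25 = 11(11j² + 10j + 2) + 3, so k² ≡ 3 (mod 11).

(←) This fails: take k = 6. Then 6² = 36 ≡ 3 (mod 11), yet 6 ≡ 6 (mod 11), not 5.

(⇒) holds; (⇐) fails.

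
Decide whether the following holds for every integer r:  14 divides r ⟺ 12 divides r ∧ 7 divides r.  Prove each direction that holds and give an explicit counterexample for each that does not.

(⇐) Suppose 12 ∣ r and 7 ∣ r. Any common multiple of 12 and 7 is a multiple of their lcm; here gcd(12, 7) = 1, so lcm(12, 7) = 12·7 = 84, so 84 ∣ r. Since 14 ∣ 84, it follows that 14 ∣ r.

(⇒) This fails: take r = 14. Certainly 14 ∣ 14, but 12 ∤ 14.

Only the reverse direction holds.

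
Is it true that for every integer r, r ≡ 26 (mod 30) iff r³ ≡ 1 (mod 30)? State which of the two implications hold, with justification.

Neither implication holds.

[⇒] This fails: take r = 26. Then 26 ≡ 26 (mod 30), but 26³ = 17576 ≡ 26 (mod 30), not 1.

[⇐] This fails: take r = 1. Then 1³ = 1 ≡ 1 (mod 30), yet 1 ≡ 1 (mod 30), not 26.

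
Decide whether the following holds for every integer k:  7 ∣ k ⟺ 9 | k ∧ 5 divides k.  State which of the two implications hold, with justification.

(⇒) This fails: take k = 7. Certainly 7 ∣ 7, but 9 ∤ 7.

(⇐) This fails: take k = 45. Both 9 ∣ 45 and 5 ∣ 45, yet 45 is not a multiple of 7 (since 45 = 6·7 + 3), so 7 ∤ 45.

Neither implication holds.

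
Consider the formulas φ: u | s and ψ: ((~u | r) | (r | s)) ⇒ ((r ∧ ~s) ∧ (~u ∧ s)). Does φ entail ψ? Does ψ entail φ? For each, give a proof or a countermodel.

Only the converse holds.

[⇒] This fails. Under r = T, u = T, s = F, the left side is true but the right side is false.

[⇐] Assume the antecedent. If r is true, the antecedent cannot hold. If r is false, the antecedent forces (r = F, u = T, s = F), and u | s holds there. Either way u | s holds.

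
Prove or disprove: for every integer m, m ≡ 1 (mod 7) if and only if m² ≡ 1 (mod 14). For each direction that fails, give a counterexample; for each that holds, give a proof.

(→) This fails: take m = 8. Then 8 ≡ 1 (mod 7), but 8² = 64 ≡ 8 (mod 14), not 1.

(←) This fails: take m = 13. Then 13² = 169 ≡ 1 (mod 14), yet 13 ≡ 6 (mod 7), not 1.

(⇒) fails and (⇐) fails.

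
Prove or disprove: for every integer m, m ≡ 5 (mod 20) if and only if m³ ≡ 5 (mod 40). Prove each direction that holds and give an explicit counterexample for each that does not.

[⇒] This fails: take m = 25. Then 25 ≡ 5 (mod 20), but 25³ = 15625 ≡ 25 (mod 40), not 5.

[⇐] Conversely, the residues r modulo 40 with r³ ≡ 5 (mod 40) are exactly {5}, and each is ≡ 5 (mod 20).

The forward direction fails; the converse holds.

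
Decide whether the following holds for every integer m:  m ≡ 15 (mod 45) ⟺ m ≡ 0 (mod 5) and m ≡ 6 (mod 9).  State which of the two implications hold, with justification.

The biconditional holds.

(→) Suppose m ≡ 15 (mod 45); write m = 45j + 15. Since 5 ∣ 45, reducing mod 5 gives m ≡ 15 ≡ 0 (mod 5); since 9 ∣ 45, reducing mod 9 gives m ≡ 15 ≡ 6 (mod 9).

(←) Conversely, if m ≡ 0 (mod 5) and m ≡ 6 (mod 9), then by the Chinese remainder theorem m ≡ 15 (mod 45). This is exactly m ≡ 15 (mod 45).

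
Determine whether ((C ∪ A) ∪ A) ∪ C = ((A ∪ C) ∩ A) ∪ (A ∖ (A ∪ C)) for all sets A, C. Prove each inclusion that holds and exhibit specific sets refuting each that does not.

The sets are not equal: only the reverse inclusion holds.

(⟹) This inclusion fails. Take A = ∅, C = {1}; then 1 ∈ ((C ∪ A) ∪ A) ∪ C but 1 ∉ ((A ∪ C) ∩ A) ∪ (A ∖ (A ∪ C)).

(⟸) Let x ∈ ((A ∪ C) ∩ A) ∪ (A ∖ (A ∪ C)). Then either x ∈ A and x ∉ C; or x ∈ A ∩ C. In each case x ∈ ((C ∪ A) ∪ A) ∪ C, so ((A ∪ C) ∩ A) ∪ (A ∖ (A ∪ C)) ⊆ ((C ∪ A) ∪ A) ∪ C.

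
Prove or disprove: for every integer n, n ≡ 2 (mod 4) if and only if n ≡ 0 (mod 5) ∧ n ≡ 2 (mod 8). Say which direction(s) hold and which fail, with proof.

[⇒] This fails: n = 2 gives 2 ≡ 2 (mod 4) but 2 ≡ 2 (mod 5), so the conjunction on the right does not hold.

[⇐] Conversely, if n ≡ 0 (mod 5) and n ≡ 2 (mod 8), then by the Chinese remainder theorem n ≡ 10 (mod 40). Since 10 ≡ 2 (mod 4) and 4 ∣ 40, we get n ≡ 2 (mod 4).

Only the reverse direction holds.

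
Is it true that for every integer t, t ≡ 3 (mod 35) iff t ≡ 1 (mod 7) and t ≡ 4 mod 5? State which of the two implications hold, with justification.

Neither direction holds.

(⟹) This fails: t = 3 gives 3 ≡ 3 (mod 35) but 3 ≡ 3 (mod 7), so the conjunction on the right does not hold.

(⟸) This fails: t = 29 satisfies both congruences on the right (29 ≡ 1 mod 7 and 29 ≡ 4 mod 5) yet 29 ≡ 29 (mod 35), not 3.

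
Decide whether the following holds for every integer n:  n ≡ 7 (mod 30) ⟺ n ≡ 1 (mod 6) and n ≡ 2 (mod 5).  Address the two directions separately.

[⇐] If n ≡ 1 (mod 6) and n ≡ 2 (mod 5), then by the Chinese remainder theorem n ≡ 7 (mod 30). This is exactly n ≡ 7 (mod 30).

[⇒] Suppose n ≡ 7 (mod 30); write n = 30j + 7. Since 6 ∣ 30, reducing mod 6 gives n ≡ 7 ≡ 1 (mod 6); since 5 ∣ 30, reducing mod 5 gives n ≡ 7 ≡ 2 (mod 5).

Equivalent; both directions hold.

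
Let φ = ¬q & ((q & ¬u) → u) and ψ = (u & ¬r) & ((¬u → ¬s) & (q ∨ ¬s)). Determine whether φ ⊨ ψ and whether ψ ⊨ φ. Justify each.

(⇒) fails and (⇐) fails.

(→) This fails. Under s = F, u = F, q = F, r = F, the left side is true but the right side is false.

(←) This fails. Under s = F, u = T, q = T, r = F, the left side is false but the right side is true.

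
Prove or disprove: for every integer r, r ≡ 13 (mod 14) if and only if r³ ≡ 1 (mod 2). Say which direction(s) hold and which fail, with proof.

(⇐) This fails: take r = 1. Then 1³ = 1 ≡ 1 (mod 2), yet 1 ≡ 1 (mod 14), not 13.

(⇒) Suppose r ≡ 13 (mod 14). Then r³ ≡ 13³ = 2197 (mod 14), and since 2 ∣ 14, also r³ ≡ 1 (mod 2).

Not equivalent: only (⇒) holds.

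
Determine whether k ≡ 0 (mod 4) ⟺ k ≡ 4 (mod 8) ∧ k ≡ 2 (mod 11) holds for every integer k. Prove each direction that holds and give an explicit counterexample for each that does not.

(⟹) This fails: k = 0 gives 0 ≡ 0 (mod 4) but 0 ≡ 0 (mod 8), so the conjunction on the right does not hold.

(⟸) Conversely, if k ≡ 4 (mod 8) and k ≡ 2 (mod 11), then by the Chinese remainder theorem k ≡ 68 (mod 88). Since 68 ≡ 0 (mod 4) and 4 ∣ 88, we get k ≡ 0 (mod 4).

Not equivalent: only (⇐) holds.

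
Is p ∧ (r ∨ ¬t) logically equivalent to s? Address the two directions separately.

(⇒) fails and (⇐) fails.

Forward direction. This fails. Under r = F, p = T, s = F, t = F, the left side is true but the right side is false.

Converse. This fails. Under r = F, p = F, s = T, t = F, the left side is false but the right side is true.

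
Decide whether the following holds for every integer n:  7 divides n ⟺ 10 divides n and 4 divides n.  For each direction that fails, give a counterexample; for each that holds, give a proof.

(⇒) fails and (⇐) fails.

Forward direction. This fails: take n = 7. Certainly 7 ∣ 7, but 10 ∤ 7.

Converse. This fails: take n = 20. Both 10 ∣ 20 and 4 ∣ 20, yet 20 is not a multiple of 7 (since 20 = 2·7 + 6), so 7 ∤ 20.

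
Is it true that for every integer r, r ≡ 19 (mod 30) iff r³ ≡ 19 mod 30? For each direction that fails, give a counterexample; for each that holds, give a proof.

(⇒) Suppose r ≡ 19 (mod 30). Write r = 30j + 19. Then (30j + 19)³ = 27000j³ + 51300j² + 32490j + 6859 = 30(900j³ + 1710j² + 1083j + 228) + 19, so r³ ≡ 19 (mod 30).

(⇐) Conversely, suppose r³ ≡ 19 (mod 30). The only residue r in {0, …, 29} with r³ ≡ 19 (mod 30) is r = 19, so r ≡ 19 (mod 30).

The biconditional holds.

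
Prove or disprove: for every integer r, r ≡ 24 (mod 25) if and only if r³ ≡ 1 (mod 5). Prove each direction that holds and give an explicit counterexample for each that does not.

Forward direction. This fails: take r = 24. Then 24 ≡ 24 (mod 25), but 24³ = 13824 ≡ 4 (mod 5), not 1.

Converse. This fails: take r = 1. Then 1³ = 1 ≡ 1 (mod 5), yet 1 ≡ 1 (mod 25), not 24.

(⇒) fails and (⇐) fails.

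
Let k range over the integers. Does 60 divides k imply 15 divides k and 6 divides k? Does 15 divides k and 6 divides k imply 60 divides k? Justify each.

Only the forward implication holds.

(⇒) If 60 ∣ k, write k = 60q. Since 60 = 4·15, k = 15·(4q), so 15 ∣ k; and since 60 = 10·6, k = 6·(10q), so 6 ∣ k.

(⇐) This fails: take k = 30. Both 15 ∣ 30 and 6 ∣ 30, yet 30 is not a multiple of 60 (since 30 = 0·60 + 30), so 60 ∤ 30.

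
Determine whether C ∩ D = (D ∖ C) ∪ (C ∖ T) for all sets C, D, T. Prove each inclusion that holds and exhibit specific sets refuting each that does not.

Both inclusions fail.

(⊆) This inclusion fails. Take C = {1}, D = {1}, T = {1}; then 1 ∈ C ∩ D but 1 ∉ (D ∖ C) ∪ (C ∖ T).

(⊇) This inclusion fails. Take C = {1}, D = ∅, T = ∅; then 1 ∈ (D ∖ C) ∪ (C ∖ T) but 1 ∉ C ∩ D.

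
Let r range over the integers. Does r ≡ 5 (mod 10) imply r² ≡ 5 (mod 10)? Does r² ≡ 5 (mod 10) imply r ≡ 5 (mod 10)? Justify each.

Both directions hold; the statement is true.

[⇒] Suppose r ≡ 5 (mod 10). Write r = 10j + 5. Then (10j + 5)² = 100j² + 100j + 25 = 10(10j² + 10j + 2) + 5, so r² ≡ 5 (mod 10).

[⇐] For the converse, argue contrapositively. If r ≢ 5 (mod 10), then r is congruent to one of 0, 1, 2, 3, 4, 6, 7, 8, 9 modulo 10, and these give r² ≡ 0, 1, 4, 9, 6, 6, 9, 4, 1 respectively — never 5.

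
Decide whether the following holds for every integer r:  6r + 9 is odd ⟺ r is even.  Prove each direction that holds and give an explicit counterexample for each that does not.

(⇒) This fails: take r = 5. Then 6r + 9 = 39, which is odd, yet r = 5 is odd, not even.

(⇐) Suppose r is even. Since 6 is even, 6r is even for every r, so 6r + 9 has the same parity as 9, which is odd. Hence 6r + 9 is odd.

Not equivalent: only (⇐) holds.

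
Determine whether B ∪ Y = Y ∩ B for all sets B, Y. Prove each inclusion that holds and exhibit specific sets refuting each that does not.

(⊆) fails; (⊇) holds.

(⟹) This inclusion fails. Take B = {1}, Y = ∅; then 1 ∈ B ∪ Y but 1 ∉ Y ∩ B.

(⟸) Let x ∈ Y ∩ B. Then x ∈ B ∩ Y, from which x ∈ B ∪ Y.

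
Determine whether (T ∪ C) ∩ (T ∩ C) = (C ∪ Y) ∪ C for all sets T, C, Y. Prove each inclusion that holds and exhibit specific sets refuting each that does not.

(⟹) Let x ∈ (T ∪ C) ∩ (T ∩ C). Then either x ∈ T ∩ C and x ∉ Y; or x ∈ T ∩ C ∩ Y. In each case x ∈ (C ∪ Y) ∪ C, so (T ∪ C) ∩ (T ∩ C) ⊆ (C ∪ Y) ∪ C.

(⟸) This inclusion fails. Take T = ∅, C = {1}, Y = ∅; then 1 ∈ (C ∪ Y) ∪ C but 1 ∉ (T ∪ C) ∩ (T ∩ C).

The sets are not equal: only the forward inclusion holds.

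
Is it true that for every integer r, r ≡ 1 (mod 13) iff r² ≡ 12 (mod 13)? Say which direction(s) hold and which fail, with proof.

(⇒) fails and (⇐) fails.

(⇒) This fails: take r = 1. Then 1 ≡ 1 (mod 13), but 1² = 1 ≡ 1 (mod 13), not 12.

(⇐) This fails: take r = 5. Then 5² = 25 ≡ 12 (mod 13), yet 5 ≡ 5 (mod 13), not 1.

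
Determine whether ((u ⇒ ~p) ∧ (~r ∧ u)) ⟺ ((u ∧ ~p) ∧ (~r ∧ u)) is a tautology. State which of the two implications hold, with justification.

(←) Assume the antecedent. If r is true, the antecedent cannot hold. If r is false, the antecedent forces (r = F, u = T, p = F), and (u ⇒ ~p) ∧ (~r ∧ u) holds there. Either way (u ⇒ ~p) ∧ (~r ∧ u) holds.

(→) Assume the antecedent. If r is true, the antecedent cannot hold. If r is false, the antecedent forces (r = F, u = T, p = F), and (u ∧ ~p) ∧ (~r ∧ u) holds there. Either way (u ∧ ~p) ∧ (~r ∧ u) holds.

Both directions hold.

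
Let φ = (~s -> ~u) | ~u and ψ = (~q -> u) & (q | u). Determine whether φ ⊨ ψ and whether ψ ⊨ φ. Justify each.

(⇒) fails and (⇐) fails.

[⇒] This fails. Under q = F, u = F, s = F, the left side is true but the right side is false.

[⇐] This fails. Under q = F, u = T, s = F, the left side is false but the right side is true.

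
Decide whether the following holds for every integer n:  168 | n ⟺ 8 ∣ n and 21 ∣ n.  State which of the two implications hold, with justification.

Forward direction. If 168 ∣ n, write n = 168q. Since 168 = 21·8, n = 8·(21q), so 8 ∣ n; and since 168 = 8·21, n = 21·(8q), so 21 ∣ n.

Converse. Suppose 8 ∣ n and 21 ∣ n. Any common multiple of 8 and 21 is a multiple of their lcm; here gcd(8, 21) = 1, so lcm(8, 21) = 8·21 = 168, so 168 ∣ n.

Both directions hold.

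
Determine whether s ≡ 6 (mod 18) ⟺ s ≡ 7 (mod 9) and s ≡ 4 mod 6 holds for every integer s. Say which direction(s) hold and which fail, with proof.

Neither implication holds.

(⇒) This fails: s = 6 gives 6 ≡ 6 (mod 18) but 6 ≡ 6 (mod 9), so the conjunction on the right does not hold.

(⇐) This fails: s = 16 satisfies both congruences on the right (16 ≡ 7 mod 9 and 16 ≡ 4 mod 6) yet 16 ≡ 16 (mod 18), not 6.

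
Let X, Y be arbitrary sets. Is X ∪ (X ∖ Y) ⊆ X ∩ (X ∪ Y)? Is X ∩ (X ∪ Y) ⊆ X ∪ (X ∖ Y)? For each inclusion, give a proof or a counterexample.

Both inclusions hold; the sets are equal.

(⟹) Let x ∈ X ∪ (X ∖ Y). Then either x ∈ X and x ∉ Y; or x ∈ X ∩ Y. In each case x ∈ X ∩ (X ∪ Y), so X ∪ (X ∖ Y) ⊆ X ∩ (X ∪ Y).

(⟸) Let x ∈ X ∩ (X ∪ Y). Then either x ∈ X and x ∉ Y; or x ∈ X ∩ Y. In each case x ∈ X ∪ (X ∖ Y), so X ∩ (X ∪ Y) ⊆ X ∪ (X ∖ Y).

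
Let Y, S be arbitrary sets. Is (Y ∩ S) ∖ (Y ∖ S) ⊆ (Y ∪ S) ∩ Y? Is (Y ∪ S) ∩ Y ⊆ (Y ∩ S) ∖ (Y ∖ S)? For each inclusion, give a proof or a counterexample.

Forward inclusion. Let x ∈ (Y ∩ S) ∖ (Y ∖ S). Then x ∈ Y ∩ S, from which x ∈ (Y ∪ S) ∩ Y.

Reverse inclusion. This inclusion fails. Take Y = {1}, S = ∅; then 1 ∈ (Y ∪ S) ∩ Y but 1 ∉ (Y ∩ S) ∖ (Y ∖ S).

The sets are not equal: only the forward inclusion holds.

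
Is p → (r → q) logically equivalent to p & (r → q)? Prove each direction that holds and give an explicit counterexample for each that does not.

The forward direction fails; the converse holds.

Forward direction. This fails. Under r = F, q = F, p = F, the left side is true but the right side is false.

Converse. Assume the antecedent. If r is true, the antecedent forces (r = T, q = T, p = T), and p → (r → q) holds there. If r is false, p → (r → q) reduces to true regardless of the other variables. Either way p → (r → q) holds.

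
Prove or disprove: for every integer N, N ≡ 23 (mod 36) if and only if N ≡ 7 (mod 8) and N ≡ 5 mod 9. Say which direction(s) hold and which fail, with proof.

(⇒) fails; (⇐) holds.

(⟹) This fails: N = 59 gives 59 ≡ 23 (mod 36) but 59 ≡ 3 (mod 8), so the conjunction on the right does not hold.

(⟸) Conversely, if N ≡ 7 (mod 8) and N ≡ 5 (mod 9), then by the Chinese remainder theorem N ≡ 23 (mod 72). Since 23 ≡ 23 (mod 36) and 36 ∣ 72, we get N ≡ 23 (mod 36).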